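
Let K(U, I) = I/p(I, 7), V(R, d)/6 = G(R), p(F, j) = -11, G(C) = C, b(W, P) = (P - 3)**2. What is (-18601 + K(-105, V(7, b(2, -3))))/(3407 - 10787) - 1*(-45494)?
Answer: 3693407573/81180 ≈ 45497.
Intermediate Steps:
b(W, P) = (-3 + P)**2
V(R, d) = 6*R
K(U, I) = -I/11 (K(U, I) = I/(-11) = I*(-1/11) = -I/11)
(-18601 + K(-105, V(7, b(2, -3))))/(3407 - 10787) - 1*(-45494) = (-18601 - 6*7/11)/(3407 - 10787) - 1*(-45494) = (-18601 - 1/11*42)/(-7380) + 45494 = (-18601 - 42/11)*(-1/7380) + 45494 = -204653/11*(-1/7380) + 45494 = 204653/81180 + 45494 = 3693407573/81180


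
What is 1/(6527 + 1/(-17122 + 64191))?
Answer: 47069/307219364 ≈ 0.00015321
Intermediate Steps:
1/(6527 + 1/(-17122 + 64191)) = 1/(6527 + 1/47069) = 1/(307219364/47069) = 47069/307219364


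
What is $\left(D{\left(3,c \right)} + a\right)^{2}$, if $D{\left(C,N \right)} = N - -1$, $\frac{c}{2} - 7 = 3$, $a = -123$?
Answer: $10404$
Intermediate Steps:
$c = 20$ ($c = 14 + 2 \cdot 3 = 14 + 6 = 20$)
$D{\left(C,N \right)} = 1 + N$ ($D{\left(C,N \right)} = N + 1 = 1 + N$)
$\left(D{\left(3,c \right)} + a\right)^{2} = \left(\left(1 + 20\right) - 123\right)^{2} = \left(21 - 123\right)^{2} = \left(-102\right)^{2} = 10404$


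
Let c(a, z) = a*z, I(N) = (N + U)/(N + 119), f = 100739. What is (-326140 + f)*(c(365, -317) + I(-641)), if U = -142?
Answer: 52159369207/2 ≈ 2.6080e+10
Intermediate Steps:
I(N) = (-142 + N)/(119 + N) (I(N) = (N - 142)/(N + 119) = (-142 + N)/(119 + N))
(-326140 + f)*(c(365, -317) + I(-641)) = (-326140 + 100739)*(365*(-317) + (-142 - 641)/(119 - 641)) = -225401*(-115705 - 783/(-522)) = -225401*(-115705 - 1/522*(-783)) = -225401*(-115705 + 3/2) = -225401*(-231407/2) = 52159369207/2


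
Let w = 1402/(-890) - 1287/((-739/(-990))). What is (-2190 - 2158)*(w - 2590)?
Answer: 6170856993972/328855 ≈ 1.8765e+7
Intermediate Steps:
w = -567505889/328855 (w = 1402*(-1/890) - 1287/((-739*(-1/990))) = -701/445 - 1287/739/990 = -701/445 - 1287*990/739 = -701/445 - 1274130/739 = -567505889/328855 ≈ -1725.7)
(-2190 - 2158)*(w - 2590) = (-2190 - 2158)*(-567505889/328855 - 2590) = -4348*(-1419240339/328855) = 6170856993972/328855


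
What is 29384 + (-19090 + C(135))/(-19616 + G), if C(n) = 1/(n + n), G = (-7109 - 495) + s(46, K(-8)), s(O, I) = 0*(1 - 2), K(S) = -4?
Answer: 215959923899/7349400 ≈ 29385.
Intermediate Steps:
s(O, I) = 0 (s(O, I) = 0*(-1) = 0)
G = -7604 (G = (-7109 - 495) + 0 = -7604 + 0 = -7604)
C(n) = 1/(2*n)
29384 + (-19090 + C(135))/(-19616 + G) = 29384 + (-19090 + (½)/135)/(-19616 - 7604) = 29384 + (-19090 + (½)*(1/135))/(-27220) = 29384 + (-19090 + 1/270)*(-1/27220) = 29384 - 5154299/270*(-1/27220) = 29384 + 5154299/7349400 = 215959923899/7349400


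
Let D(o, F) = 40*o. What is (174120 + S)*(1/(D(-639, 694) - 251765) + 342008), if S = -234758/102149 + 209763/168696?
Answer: 10540141821116789981208363/176996289463400 ≈ 5.9550e+10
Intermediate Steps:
S = -673172403/638226952 (S = -234758*1/102149 + 209763*(1/168696) = -234758/102149 + 7769/6248 = -673172403/638226952 ≈ -1.0548)
(174120 + S)*(1/(D(-639, 694) - 251765) + 342008) = (174120 - 673172403/638226952)*(1/(40*(-639) - 251765) + 342008) = 111127403709837*(1/(-25560 - 251765) + 342008)/638226952 = 111127403709837*(1/(-277325) + 342008)/638226952 = 111127403709837*(-1/277325 + 342008)/638226952 = (111127403709837/638226952)*(94847368599/277325) = 10540141821116789981208363/176996289463400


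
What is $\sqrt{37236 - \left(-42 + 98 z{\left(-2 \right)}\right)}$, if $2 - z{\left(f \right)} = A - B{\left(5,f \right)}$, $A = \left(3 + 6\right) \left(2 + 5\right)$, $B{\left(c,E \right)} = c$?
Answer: $\sqrt{42766} \approx 206.8$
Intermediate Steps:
$A = 63$ ($A = 9 \cdot 7 = 63$)
$z{\left(f \right)} = -56$ ($z{\left(f \right)} = 2 - \left(63 - 5\right) = 2 - 58 = -56$)
$\sqrt{37236 - \left(-42 + 98 z{\left(-2 \right)}\right)} = \sqrt{37236 + \left(\left(-98\right) \left(-56\right) + 42\right)} = \sqrt{37236 + \left(5488 + 42\right)} = \sqrt{37236 + 5530} = \sqrt{42766}$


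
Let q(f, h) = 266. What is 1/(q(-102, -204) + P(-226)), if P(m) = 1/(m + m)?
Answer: 452/120231 ≈ 0.0037594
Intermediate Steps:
P(m) = 1/(2*m)
1/(q(-102, -204) + P(-226)) = 1/(266 + (½)/(-226)) = 1/(266 + (½)*(-1/226)) = 1/(266 - 1/452) = 1/(120231/452) = 452/120231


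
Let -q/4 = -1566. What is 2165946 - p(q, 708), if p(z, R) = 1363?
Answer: 2164583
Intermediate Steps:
q = 6264 (q = -4*(-1566) = 6264)
2165946 - p(q, 708) = 2165946 - 1*1363 = 2165946 - 1363 = 2164583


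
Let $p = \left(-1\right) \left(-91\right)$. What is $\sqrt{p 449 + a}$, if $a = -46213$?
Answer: $i \sqrt{5354} \approx 73.171 i$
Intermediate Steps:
$p = 91$
$\sqrt{p 449 + a} = \sqrt{91 \cdot 449 - 46213} = \sqrt{40859 - 46213} = \sqrt{-5354} = i \sqrt{5354}$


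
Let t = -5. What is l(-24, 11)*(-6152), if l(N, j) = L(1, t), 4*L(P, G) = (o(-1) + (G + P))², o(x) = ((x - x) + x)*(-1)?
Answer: -13842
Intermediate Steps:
o(x) = -x (o(x) = (0 + x)*(-1) = x*(-1) = -x)
L(P, G) = (1 + G + P)²/4 (L(P, G) = (-1*(-1) + (G + P))²/4 = (1 + (G + P))²/4 = (1 + G + P)²/4)
l(N, j) = 9/4 (l(N, j) = (1 - 5 + 1)²/4 = (¼)*(-3)² = (¼)*9 = 9/4)
l(-24, 11)*(-6152) = (9/4)*(-6152) = -13842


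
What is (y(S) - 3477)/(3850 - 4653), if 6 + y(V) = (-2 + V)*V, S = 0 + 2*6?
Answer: 3363/803 ≈ 4.1880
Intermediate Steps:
S = 12 (S = 0 + 12 = 12)
y(V) = -6 + V*(-2 + V) (y(V) = -6 + (-2 + V)*V = -6 + V*(-2 + V))
(y(S) - 3477)/(3850 - 4653) = ((-6 + 12**2 - 2*12) - 3477)/(3850 - 4653) = ((-6 + 144 - 24) - 3477)/(-803) = (114 - 3477)*(-1/803) = -3363*(-1/803) = 3363/803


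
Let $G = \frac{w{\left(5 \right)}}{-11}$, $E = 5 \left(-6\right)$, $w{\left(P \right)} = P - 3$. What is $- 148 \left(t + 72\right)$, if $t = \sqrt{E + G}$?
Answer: $-10656 - \frac{296 i \sqrt{913}}{11} \approx -10656.0 - 813.08 i$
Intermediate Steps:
$w{\left(P \right)} = -3 + P$ ($w{\left(P \right)} = P - 3 = -3 + P$)
$E = -30$
$G = - \frac{2}{11}$ ($G = \frac{-3 + 5}{-11} = 2 \left(- \frac{1}{11}\right) = - \frac{2}{11} \approx -0.18182$)
$t = \frac{2 i \sqrt{913}}{11}$ ($t = \sqrt{-30 - \frac{2}{11}} = \sqrt{- \frac{332}{11}} = \frac{2 i \sqrt{913}}{11} \approx 5.4938 i$)
$- 148 \left(t + 72\right) = - 148 \left(\frac{2 i \sqrt{913}}{11} + 72\right) = - 148 \left(72 + \frac{2 i \sqrt{913}}{11}\right) = -10656 - \frac{296 i \sqrt{913}}{11}$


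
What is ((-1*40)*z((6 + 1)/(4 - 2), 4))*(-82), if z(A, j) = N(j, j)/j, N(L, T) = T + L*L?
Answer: 16400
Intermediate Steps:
N(L, T) = T + L²
z(A, j) = (j + j²)/j
((-1*40)*z((6 + 1)/(4 - 2), 4))*(-82) = ((-1*40)*(1 + 4))*(-82) = -40*5*(-82) = -200*(-82) = 16400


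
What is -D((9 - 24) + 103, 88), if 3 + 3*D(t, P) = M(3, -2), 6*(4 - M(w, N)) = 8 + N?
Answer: 0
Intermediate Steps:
M(w, N) = 8/3 - N/6 (M(w, N) = 4 - (8 + N)/6 = 4 + (-4/3 - N/6) = 8/3 - N/6)
D(t, P) = 0 (D(t, P) = -1 + (8/3 - ⅙*(-2))/3 = -1 + (8/3 + ⅓)/3 = -1 + (⅓)*3 = -1 + 1 = 0)
-D((9 - 24) + 103, 88) = -1*0 = 0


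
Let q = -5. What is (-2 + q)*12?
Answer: -84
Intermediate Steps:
(-2 + q)*12 = (-2 - 5)*12 = -7*12 = -84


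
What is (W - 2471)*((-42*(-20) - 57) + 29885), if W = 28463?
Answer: 797122656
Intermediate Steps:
(W - 2471)*((-42*(-20) - 57) + 29885) = (28463 - 2471)*((-42*(-20) - 57) + 29885) = 25992*((840 - 57) + 29885) = 25992*(783 + 29885) = 25992*30668 = 797122656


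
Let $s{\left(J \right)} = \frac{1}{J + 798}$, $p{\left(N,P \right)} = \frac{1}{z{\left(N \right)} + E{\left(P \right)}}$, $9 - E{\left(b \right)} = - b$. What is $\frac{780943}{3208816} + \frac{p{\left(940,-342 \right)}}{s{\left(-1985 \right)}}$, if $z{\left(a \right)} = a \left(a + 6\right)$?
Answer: $\frac{690376834709}{2852339004112} \approx 0.24204$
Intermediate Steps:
$E{\left(b \right)} = 9 + b$ ($E{\left(b \right)} = 9 - - b = 9 + b$)
$z{\left(a \right)} = a \left(6 + a\right)$
$p{\left(N,P \right)} = \frac{1}{9 + P + N \left(6 + N\right)}$ ($p{\left(N,P \right)} = \frac{1}{N \left(6 + N\right) + \left(9 + P\right)} = \frac{1}{9 + P + N \left(6 + N\right)}$)
$s{\left(J \right)} = \frac{1}{798 + J}$
$\frac{780943}{3208816} + \frac{p{\left(940,-342 \right)}}{s{\left(-1985 \right)}} = \frac{780943}{3208816} + \frac{1}{\left(9 - 342 + 940 \left(6 + 940\right)\right) \frac{1}{798 - 1985}} = 780943 \cdot \frac{1}{3208816} + \frac{1}{\left(9 - 342 + 940 \cdot 946\right) \frac{1}{-1187}} = \frac{780943}{3208816} + \frac{1}{\left(9 - 342 + 889240\right) \left(- \frac{1}{1187}\right)} = \frac{780943}{3208816} + \frac{1}{888907} \left(-1187\right) = \frac{780943}{3208816} - \frac{1187}{888907} = \frac{690376834709}{2852339004112}$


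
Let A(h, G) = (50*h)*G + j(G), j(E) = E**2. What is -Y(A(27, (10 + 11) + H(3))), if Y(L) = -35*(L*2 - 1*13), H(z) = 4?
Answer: 2405795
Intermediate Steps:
A(h, G) = G**2 + 50*G*h (A(h, G) = (50*h)*G + G**2 = 50*G*h + G**2 = G**2 + 50*G*h)
Y(L) = 455 - 70*L (Y(L) = -35*(2*L - 13) = -35*(-13 + 2*L) = 455 - 70*L)
-Y(A(27, (10 + 11) + H(3))) = -(455 - 70*((10 + 11) + 4)*(((10 + 11) + 4) + 50*27)) = -(455 - 70*(21 + 4)*((21 + 4) + 1350)) = -(455 - 1750*(25 + 1350)) = -(455 - 1750*1375) = -(455 - 70*34375) = -(455 - 2406250) = -1*(-2405795) = 2405795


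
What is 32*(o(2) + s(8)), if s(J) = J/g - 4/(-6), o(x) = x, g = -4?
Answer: 64/3 ≈ 21.333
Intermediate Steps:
s(J) = ⅔ - J/4 (s(J) = J/(-4) - 4/(-6) = J*(-¼) - 4*(-⅙) = -J/4 + ⅔ = ⅔ - J/4)
32*(o(2) + s(8)) = 32*(2 + (⅔ - ¼*8)) = 32*(2 + (⅔ - 2)) = 32*(2 - 4/3) = 32*(⅔) = 64/3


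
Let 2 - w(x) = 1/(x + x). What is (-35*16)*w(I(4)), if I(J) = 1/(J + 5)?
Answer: 1400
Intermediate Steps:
I(J) = 1/(5 + J)
w(x) = 2 - 1/(2*x) (w(x) = 2 - 1/(x + x) = 2 - 1/(2*x))
(-35*16)*w(I(4)) = (-35*16)*(2 - 1/(2*(1/(5 + 4)))) = -560*(2 - 1/(2*(1/9))) = -560*(2 - 1/(2*1/9)) = -560*(2 - 1/2*9) = -560*(2 - 9/2) = -560*(-5/2) = 1400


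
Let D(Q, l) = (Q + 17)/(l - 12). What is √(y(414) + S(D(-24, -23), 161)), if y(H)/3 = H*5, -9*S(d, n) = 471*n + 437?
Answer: I*√20378/3 ≈ 47.584*I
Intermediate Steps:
D(Q, l) = (17 + Q)/(-12 + l)
S(d, n) = -437/9 - 157*n/3 (S(d, n) = -(471*n + 437)/9 = -(437 + 471*n)/9 = -437/9 - 157*n/3)
y(H) = 15*H (y(H) = 3*(H*5) = 3*(5*H) = 15*H)
√(y(414) + S(D(-24, -23), 161)) = √(15*414 + (-437/9 - 157/3*161)) = √(6210 + (-437/9 - 25277/3)) = √(6210 - 76268/9) = √(-20378/9) = I*√20378/3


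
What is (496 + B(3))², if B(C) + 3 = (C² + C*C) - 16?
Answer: 245025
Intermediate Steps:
B(C) = -19 + 2*C² (B(C) = -3 + ((C² + C*C) - 16) = -3 + ((C² + C²) - 16) = -3 + (2*C² - 16) = -3 + (-16 + 2*C²) = -19 + 2*C²)
(496 + B(3))² = (496 + (-19 + 2*3²))² = (496 + (-19 + 2*9))² = (496 + (-19 + 18))² = (496 - 1)² = 495² = 245025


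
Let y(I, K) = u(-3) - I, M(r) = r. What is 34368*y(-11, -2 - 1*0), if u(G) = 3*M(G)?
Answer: 68736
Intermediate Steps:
u(G) = 3*G
y(I, K) = -9 - I (y(I, K) = 3*(-3) - I = -9 - I)
34368*y(-11, -2 - 1*0) = 34368*(-9 - 1*(-11)) = 34368*(-9 + 11) = 34368*2 = 68736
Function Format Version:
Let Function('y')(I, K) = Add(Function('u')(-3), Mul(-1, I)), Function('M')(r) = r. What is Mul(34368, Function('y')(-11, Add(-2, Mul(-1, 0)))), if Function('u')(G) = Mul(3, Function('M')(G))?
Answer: 68736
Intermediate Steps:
Function('u')(G) = Mul(3, G)
Function('y')(I, K) = Add(-9, Mul(-1, I)) (Function('y')(I, K) = Add(Mul(3, -3), Mul(-1, I)) = Add(-9, Mul(-1, I)))
Mul(34368, Function('y')(-11, Add(-2, Mul(-1, 0)))) = Mul(34368, Add(-9, Mul(-1, -11))) = Mul(34368, Add(-9, 11)) = Mul(34368, 2) = 68736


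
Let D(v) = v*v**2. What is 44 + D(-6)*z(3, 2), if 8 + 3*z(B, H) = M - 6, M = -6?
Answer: 1484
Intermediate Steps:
D(v) = v**3
z(B, H) = -20/3 (z(B, H) = -8/3 + (-6 - 6)/3 = -8/3 + (1/3)*(-12) = -8/3 - 4 = -20/3)
44 + D(-6)*z(3, 2) = 44 + (-6)**3*(-20/3) = 44 - 216*(-20/3) = 44 + 1440 = 1484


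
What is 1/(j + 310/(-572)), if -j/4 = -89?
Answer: 286/101661 ≈ 0.0028133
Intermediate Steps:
j = 356 (j = -4*(-89) = 356)
1/(j + 310/(-572)) = 1/(356 + 310/(-572)) = 1/(356 + 310*(-1/572)) = 1/(356 - 155/286) = 1/(101661/286) = 286/101661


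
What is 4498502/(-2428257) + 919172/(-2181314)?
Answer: -316963979864/139389236571 ≈ -2.2739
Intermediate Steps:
4498502/(-2428257) + 919172/(-2181314) = 4498502*(-1/2428257) + 919172*(-1/2181314) = -4498502/2428257 - 459586/1090657 = -316963979864/139389236571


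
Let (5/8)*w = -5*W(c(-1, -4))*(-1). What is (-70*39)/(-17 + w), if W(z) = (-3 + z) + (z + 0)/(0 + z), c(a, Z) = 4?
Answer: 2730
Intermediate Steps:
W(z) = -2 + z (W(z) = (-3 + z) + z/z = (-3 + z) + 1 = -2 + z)
w = 16 (w = 8*(-5*(-2 + 4)*(-1))/5 = 8*(-5*2*(-1))/5 = 8*(-10*(-1))/5 = (8/5)*10 = 16)
(-70*39)/(-17 + w) = (-70*39)/(-17 + 16) = -2730/(-1) = -2730*(-1) = 2730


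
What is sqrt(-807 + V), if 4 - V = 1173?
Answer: 2*I*sqrt(494) ≈ 44.452*I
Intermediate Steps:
V = -1169 (V = 4 - 1*1173 = 4 - 1173 = -1169)
sqrt(-807 + V) = sqrt(-807 - 1169) = sqrt(-1976) = 2*I*sqrt(494)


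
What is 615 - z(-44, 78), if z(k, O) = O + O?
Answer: 459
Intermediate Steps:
z(k, O) = 2*O
615 - z(-44, 78) = 615 - 2*78 = 615 - 1*156 = 615 - 156 = 459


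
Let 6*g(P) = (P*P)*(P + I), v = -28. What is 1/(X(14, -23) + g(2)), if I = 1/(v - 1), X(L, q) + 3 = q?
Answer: -29/716 ≈ -0.040503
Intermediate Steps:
X(L, q) = -3 + q
I = -1/29 (I = 1/(-28 - 1) = 1/(-29) = -1/29 ≈ -0.034483)
g(P) = P²*(-1/29 + P)/6 (g(P) = ((P*P)*(P - 1/29))/6 = (P²*(-1/29 + P))/6 = P²*(-1/29 + P)/6)
1/(X(14, -23) + g(2)) = 1/((-3 - 23) + (1/174)*2²*(-1 + 29*2)) = 1/(-26 + (1/174)*4*(-1 + 58)) = 1/(-26 + (1/174)*4*57) = 1/(-26 + 38/29) = 1/(-716/29) = -29/716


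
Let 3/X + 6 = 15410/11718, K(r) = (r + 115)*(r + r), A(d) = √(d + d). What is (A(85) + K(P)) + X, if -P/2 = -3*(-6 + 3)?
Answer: -95869485/27449 + √170 ≈ -3479.6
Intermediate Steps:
A(d) = √2*√d (A(d) = √(2*d) = √2*√d)
P = -18 (P = -(-6)*(-6 + 3) = -(-6)*(-3) = -2*9 = -18)
K(r) = 2*r*(115 + r) (K(r) = (115 + r)*(2*r) = 2*r*(115 + r))
X = -17577/27449 (X = 3/(-6 + 15410/11718) = 3/(-6 + 15410*(1/11718)) = 3/(-6 + 7705/5859) = 3/(-27449/5859) = 3*(-5859/27449) = -17577/27449 ≈ -0.64035)
(A(85) + K(P)) + X = (√2*√85 + 2*(-18)*(115 - 18)) - 17577/27449 = (√170 + 2*(-18)*97) - 17577/27449 = (√170 - 3492) - 17577/27449 = (-3492 + √170) - 17577/27449 = -95869485/27449 + √170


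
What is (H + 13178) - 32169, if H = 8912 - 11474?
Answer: -21553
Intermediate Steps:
H = -2562
(H + 13178) - 32169 = (-2562 + 13178) - 32169 = 10616 - 32169 = -21553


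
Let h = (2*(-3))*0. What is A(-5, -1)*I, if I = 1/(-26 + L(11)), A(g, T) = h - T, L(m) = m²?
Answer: 1/95 ≈ 0.010526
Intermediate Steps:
h = 0 (h = -6*0 = 0)
A(g, T) = -T (A(g, T) = 0 - T = -T)
I = 1/95 (I = 1/(-26 + 11²) = 1/(-26 + 121) = 1/95 ≈ 0.010526)
A(-5, -1)*I = -1*(-1)*(1/95) = 1*(1/95) = 1/95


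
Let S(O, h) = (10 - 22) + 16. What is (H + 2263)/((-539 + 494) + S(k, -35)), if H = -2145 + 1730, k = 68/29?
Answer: -1848/41 ≈ -45.073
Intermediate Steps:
k = 68/29 (k = 68*(1/29) = 68/29 ≈ 2.3448)
S(O, h) = 4 (S(O, h) = -12 + 16 = 4)
H = -415
(H + 2263)/((-539 + 494) + S(k, -35)) = (-415 + 2263)/((-539 + 494) + 4) = 1848/(-45 + 4) = 1848/(-41) = 1848*(-1/41) = -1848/41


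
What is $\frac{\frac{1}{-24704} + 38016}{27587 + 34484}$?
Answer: $\frac{939147263}{1533401984} \approx 0.61246$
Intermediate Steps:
$\frac{\frac{1}{-24704} + 38016}{27587 + 34484} = \frac{- \frac{1}{24704} + 38016}{62071} = \frac{939147263}{24704} \cdot \frac{1}{62071} = \frac{939147263}{1533401984}$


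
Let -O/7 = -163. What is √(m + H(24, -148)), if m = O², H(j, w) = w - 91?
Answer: √1301642 ≈ 1140.9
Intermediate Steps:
H(j, w) = -91 + w
O = 1141 (O = -7*(-163) = 1141)
m = 1301881 (m = 1141² = 1301881)
√(m + H(24, -148)) = √(1301881 + (-91 - 148)) = √(1301881 - 239) = √1301642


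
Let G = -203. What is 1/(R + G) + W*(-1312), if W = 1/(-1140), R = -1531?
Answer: 63163/54910 ≈ 1.1503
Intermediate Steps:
W = -1/1140 ≈ -0.00087719
1/(R + G) + W*(-1312) = 1/(-1531 - 203) - 1/1140*(-1312) = 1/(-1734) + 328/285 = -1/1734 + 328/285 = 63163/54910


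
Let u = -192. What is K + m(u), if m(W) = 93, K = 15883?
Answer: 15976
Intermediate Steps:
K + m(u) = 15883 + 93 = 15976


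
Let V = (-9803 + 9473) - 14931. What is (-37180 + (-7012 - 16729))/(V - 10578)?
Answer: 6769/2871 ≈ 2.3577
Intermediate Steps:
V = -15261 (V = -330 - 14931 = -15261)
(-37180 + (-7012 - 16729))/(V - 10578) = (-37180 + (-7012 - 16729))/(-15261 - 10578) = (-37180 - 23741)/(-25839) = -60921*(-1/25839) = 6769/2871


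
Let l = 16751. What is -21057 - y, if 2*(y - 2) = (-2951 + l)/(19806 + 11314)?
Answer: -32768149/1556 ≈ -21059.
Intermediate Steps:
y = 3457/1556 (y = 2 + ((-2951 + 16751)/(19806 + 11314))/2 = 2 + (13800/31120)/2 = 2 + (13800*(1/31120))/2 = 2 + (½)*(345/778) = 2 + 345/1556 = 3457/1556 ≈ 2.2217)
-21057 - y = -21057 - 1*3457/1556 = -21057 - 3457/1556 = -32768149/1556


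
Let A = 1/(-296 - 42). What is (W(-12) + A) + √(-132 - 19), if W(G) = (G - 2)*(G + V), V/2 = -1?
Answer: 66247/338 + I*√151 ≈ 196.0 + 12.288*I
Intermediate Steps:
V = -2 (V = 2*(-1) = -2)
W(G) = (-2 + G)² (W(G) = (G - 2)*(G - 2) = (-2 + G)*(-2 + G) = (-2 + G)²)
A = -1/338 (A = 1/(-338) = -1/338 ≈ -0.0029586)
(W(-12) + A) + √(-132 - 19) = ((4 + (-12)² - 4*(-12)) - 1/338) + √(-132 - 19) = ((4 + 144 + 48) - 1/338) + √(-151) = (196 - 1/338) + I*√151 = 66247/338 + I*√151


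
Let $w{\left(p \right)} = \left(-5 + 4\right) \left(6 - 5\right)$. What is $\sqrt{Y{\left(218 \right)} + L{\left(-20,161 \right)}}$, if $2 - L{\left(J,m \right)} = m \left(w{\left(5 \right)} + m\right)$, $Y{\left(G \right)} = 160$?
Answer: $i \sqrt{25598} \approx 159.99 i$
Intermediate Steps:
$w{\left(p \right)} = -1$ ($w{\left(p \right)} = \left(-1\right) 1 = -1$)
$L{\left(J,m \right)} = 2 - m \left(-1 + m\right)$
$\sqrt{Y{\left(218 \right)} + L{\left(-20,161 \right)}} = \sqrt{160 + \left(2 + 161 - 161^{2}\right)} = \sqrt{160 + \left(2 + 161 - 25921\right)} = \sqrt{160 - 25758} = \sqrt{-25598} = i \sqrt{25598}$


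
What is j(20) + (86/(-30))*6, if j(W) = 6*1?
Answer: -56/5 ≈ -11.200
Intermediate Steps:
j(W) = 6
j(20) + (86/(-30))*6 = 6 + (86/(-30))*6 = 6 + (86*(-1/30))*6 = 6 - 43/15*6 = 6 - 86/5 = -56/5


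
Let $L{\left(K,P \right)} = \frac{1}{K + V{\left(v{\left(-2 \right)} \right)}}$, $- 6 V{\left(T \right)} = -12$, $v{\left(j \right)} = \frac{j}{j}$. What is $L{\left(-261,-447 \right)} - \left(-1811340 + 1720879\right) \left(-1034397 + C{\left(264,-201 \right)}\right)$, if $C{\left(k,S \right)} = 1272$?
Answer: $- \frac{24205497841876}{259} \approx -9.3457 \cdot 10^{10}$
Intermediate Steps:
$v{\left(j \right)} = 1$
$V{\left(T \right)} = 2$ ($V{\left(T \right)} = \left(- \frac{1}{6}\right) \left(-12\right) = 2$)
$L{\left(K,P \right)} = \frac{1}{2 + K}$ ($L{\left(K,P \right)} = \frac{1}{K + 2} = \frac{1}{2 + K}$)
$L{\left(-261,-447 \right)} - \left(-1811340 + 1720879\right) \left(-1034397 + C{\left(264,-201 \right)}\right) = \frac{1}{2 - 261} - \left(-1811340 + 1720879\right) \left(-1034397 + 1272\right) = \frac{1}{-259} - \left(-90461\right) \left(-1033125\right) = - \frac{1}{259} - 93457520625 = - \frac{24205497841876}{259}$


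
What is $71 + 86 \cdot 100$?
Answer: $8671$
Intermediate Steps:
$71 + 86 \cdot 100 = 71 + 8600 = 8671$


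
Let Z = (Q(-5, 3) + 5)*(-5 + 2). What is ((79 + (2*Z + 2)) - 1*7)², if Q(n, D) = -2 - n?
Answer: 676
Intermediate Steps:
Z = -24 (Z = ((-2 - 1*(-5)) + 5)*(-5 + 2) = ((-2 + 5) + 5)*(-3) = (3 + 5)*(-3) = 8*(-3) = -24)
((79 + (2*Z + 2)) - 1*7)² = ((79 + (2*(-24) + 2)) - 1*7)² = ((79 + (-48 + 2)) - 7)² = ((79 - 46) - 7)² = (33 - 7)² = 26² = 676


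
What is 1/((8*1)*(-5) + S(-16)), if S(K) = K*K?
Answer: 1/216 ≈ 0.0046296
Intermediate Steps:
S(K) = K²
1/((8*1)*(-5) + S(-16)) = 1/((8*1)*(-5) + (-16)²) = 1/(8*(-5) + 256) = 1/(-40 + 256) = 1/216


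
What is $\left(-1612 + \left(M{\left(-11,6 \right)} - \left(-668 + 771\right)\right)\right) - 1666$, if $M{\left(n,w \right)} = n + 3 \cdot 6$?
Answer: $-3374$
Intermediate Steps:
$M{\left(n,w \right)} = 18 + n$ ($M{\left(n,w \right)} = n + 18 = 18 + n$)
$\left(-1612 + \left(M{\left(-11,6 \right)} - \left(-668 + 771\right)\right)\right) - 1666 = \left(-1612 + \left(\left(18 - 11\right) - \left(-668 + 771\right)\right)\right) - 1666 = \left(-1612 + \left(7 - 103\right)\right) - 1666 = \left(-1612 - 96\right) - 1666 = -1708 - 1666 = -3374$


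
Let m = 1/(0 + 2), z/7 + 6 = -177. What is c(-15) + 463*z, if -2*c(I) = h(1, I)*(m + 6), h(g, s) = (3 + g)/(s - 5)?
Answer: -11862047/20 ≈ -5.9310e+5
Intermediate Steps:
z = -1281 (z = -42 + 7*(-177) = -42 - 1239 = -1281)
m = ½ (m = 1/2 = ½ ≈ 0.50000)
h(g, s) = (3 + g)/(-5 + s)
c(I) = -13/(-5 + I) (c(I) = -(3 + 1)/(-5 + I)*(½ + 6)/2 = -4/(-5 + I)*13/(2*2) = -13/(-5 + I))
c(-15) + 463*z = -13/(-5 - 15) + 463*(-1281) = -13/(-20) - 593103 = -13*(-1/20) - 593103 = 13/20 - 593103 = -11862047/20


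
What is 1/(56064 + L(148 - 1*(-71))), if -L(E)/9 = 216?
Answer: 1/54120 ≈ 1.8477e-5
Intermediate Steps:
L(E) = -1944 (L(E) = -9*216 = -1944)
1/(56064 + L(148 - 1*(-71))) = 1/(56064 - 1944) = 1/54120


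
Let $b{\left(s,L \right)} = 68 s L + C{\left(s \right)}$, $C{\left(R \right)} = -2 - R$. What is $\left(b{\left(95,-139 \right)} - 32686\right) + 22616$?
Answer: $-908107$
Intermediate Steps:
$b{\left(s,L \right)} = -2 - s + 68 L s$ ($b{\left(s,L \right)} = 68 s L - \left(2 + s\right) = 68 L s - \left(2 + s\right) = -2 - s + 68 L s$)
$\left(b{\left(95,-139 \right)} - 32686\right) + 22616 = \left(\left(-2 - 95 + 68 \left(-139\right) 95\right) - 32686\right) + 22616 = \left(\left(-2 - 95 - 897940\right) - 32686\right) + 22616 = \left(-898037 - 32686\right) + 22616 = -930723 + 22616 = -908107$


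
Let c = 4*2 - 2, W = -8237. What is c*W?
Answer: -49422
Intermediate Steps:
c = 6 (c = 8 - 2 = 6)
c*W = 6*(-8237) = -49422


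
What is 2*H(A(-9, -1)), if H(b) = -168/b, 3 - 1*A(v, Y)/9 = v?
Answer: -28/9 ≈ -3.1111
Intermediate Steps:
A(v, Y) = 27 - 9*v
2*H(A(-9, -1)) = 2*(-168/(27 - 9*(-9))) = 2*(-168/(27 + 81)) = 2*(-168/108) = 2*(-168*1/108) = 2*(-14/9) = -28/9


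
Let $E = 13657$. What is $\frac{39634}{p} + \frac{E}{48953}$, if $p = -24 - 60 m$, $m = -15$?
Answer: $\frac{976083367}{21441414} \approx 45.523$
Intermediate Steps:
$p = 876$ ($p = -24 - -900 = -24 + 900 = 876$)
$\frac{39634}{p} + \frac{E}{48953} = \frac{39634}{876} + \frac{13657}{48953} = 39634 \cdot \frac{1}{876} + 13657 \cdot \frac{1}{48953} = \frac{19817}{438} + \frac{13657}{48953} = \frac{976083367}{21441414}$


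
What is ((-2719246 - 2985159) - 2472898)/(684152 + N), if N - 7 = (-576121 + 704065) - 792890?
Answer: -8177303/19213 ≈ -425.61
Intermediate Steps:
N = -664939 (N = 7 + ((-576121 + 704065) - 792890) = 7 + (127944 - 792890) = 7 - 664946 = -664939)
((-2719246 - 2985159) - 2472898)/(684152 + N) = ((-2719246 - 2985159) - 2472898)/(684152 - 664939) = (-5704405 - 2472898)/19213 = -8177303*1/19213 = -8177303/19213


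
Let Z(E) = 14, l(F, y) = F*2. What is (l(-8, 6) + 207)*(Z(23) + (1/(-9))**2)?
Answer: 216785/81 ≈ 2676.4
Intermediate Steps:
l(F, y) = 2*F
(l(-8, 6) + 207)*(Z(23) + (1/(-9))**2) = (2*(-8) + 207)*(14 + (1/(-9))**2) = (-16 + 207)*(14 + (1*(-1/9))**2) = 191*(14 + (-1/9)**2) = 191*(14 + 1/81) = 191*(1135/81) = 216785/81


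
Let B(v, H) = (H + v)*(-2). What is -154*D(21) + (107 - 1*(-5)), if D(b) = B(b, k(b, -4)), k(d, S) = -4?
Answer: 5348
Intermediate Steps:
B(v, H) = -2*H - 2*v
D(b) = 8 - 2*b (D(b) = -2*(-4) - 2*b = 8 - 2*b)
-154*D(21) + (107 - 1*(-5)) = -154*(8 - 2*21) + (107 - 1*(-5)) = -154*(8 - 42) + (107 + 5) = -154*(-34) + 112 = 5236 + 112 = 5348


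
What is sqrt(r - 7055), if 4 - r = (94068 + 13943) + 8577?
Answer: I*sqrt(123639) ≈ 351.62*I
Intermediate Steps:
r = -116584 (r = 4 - ((94068 + 13943) + 8577) = 4 - (108011 + 8577) = 4 - 1*116588 = 4 - 116588 = -116584)
sqrt(r - 7055) = sqrt(-116584 - 7055) = sqrt(-123639) = I*sqrt(123639)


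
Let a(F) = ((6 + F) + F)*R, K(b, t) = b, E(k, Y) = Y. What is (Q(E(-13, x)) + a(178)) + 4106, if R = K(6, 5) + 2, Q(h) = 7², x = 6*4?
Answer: 7051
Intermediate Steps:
x = 24
Q(h) = 49
R = 8 (R = 6 + 2 = 8)
a(F) = 48 + 16*F (a(F) = ((6 + F) + F)*8 = (6 + 2*F)*8 = 48 + 16*F)
(Q(E(-13, x)) + a(178)) + 4106 = (49 + (48 + 16*178)) + 4106 = (49 + (48 + 2848)) + 4106 = (49 + 2896) + 4106 = 2945 + 4106 = 7051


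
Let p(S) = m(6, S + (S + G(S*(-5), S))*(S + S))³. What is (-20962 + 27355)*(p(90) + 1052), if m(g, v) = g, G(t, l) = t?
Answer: 8106324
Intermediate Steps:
p(S) = 216 (p(S) = 6³ = 216)
(-20962 + 27355)*(p(90) + 1052) = (-20962 + 27355)*(216 + 1052) = 6393*1268 = 8106324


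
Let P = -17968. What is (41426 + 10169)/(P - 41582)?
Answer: -10319/11910 ≈ -0.86642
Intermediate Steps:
(41426 + 10169)/(P - 41582) = (41426 + 10169)/(-17968 - 41582) = 51595/(-59550) = 51595*(-1/59550) = -10319/11910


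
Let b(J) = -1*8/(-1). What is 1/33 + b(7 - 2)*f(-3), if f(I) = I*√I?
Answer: 1/33 - 24*I*√3 ≈ 0.030303 - 41.569*I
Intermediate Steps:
b(J) = 8 (b(J) = -8*(-1) = 8)
f(I) = I^(3/2)
1/33 + b(7 - 2)*f(-3) = 1/33 + 8*(-3)^(3/2) = 1/33 + 8*(-3*I*√3) = 1/33 - 24*I*√3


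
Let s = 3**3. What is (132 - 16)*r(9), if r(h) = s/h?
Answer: 348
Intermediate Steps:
s = 27
r(h) = 27/h
(132 - 16)*r(9) = (132 - 16)*(27/9) = 116*(27*(1/9)) = 116*3 = 348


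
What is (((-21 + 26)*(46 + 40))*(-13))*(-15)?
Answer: 83850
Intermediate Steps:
(((-21 + 26)*(46 + 40))*(-13))*(-15) = ((5*86)*(-13))*(-15) = (430*(-13))*(-15) = -5590*(-15) = 83850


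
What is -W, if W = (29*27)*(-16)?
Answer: 12528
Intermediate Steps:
W = -12528 (W = 783*(-16) = -12528)
-W = -1*(-12528) = 12528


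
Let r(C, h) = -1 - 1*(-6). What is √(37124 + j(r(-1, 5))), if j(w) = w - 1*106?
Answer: √37023 ≈ 192.41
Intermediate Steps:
r(C, h) = 5 (r(C, h) = -1 + 6 = 5)
j(w) = -106 + w (j(w) = w - 106 = -106 + w)
√(37124 + j(r(-1, 5))) = √(37124 + (-106 + 5)) = √(37124 - 101) = √37023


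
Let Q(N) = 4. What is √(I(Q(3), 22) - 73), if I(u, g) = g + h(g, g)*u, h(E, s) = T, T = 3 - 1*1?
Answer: I*√43 ≈ 6.5574*I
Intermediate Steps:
T = 2 (T = 3 - 1 = 2)
h(E, s) = 2
I(u, g) = g + 2*u
√(I(Q(3), 22) - 73) = √((22 + 2*4) - 73) = √((22 + 8) - 73) = √(30 - 73) = √(-43) = I*√43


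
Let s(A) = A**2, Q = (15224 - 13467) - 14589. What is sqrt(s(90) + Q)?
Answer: 26*I*sqrt(7) ≈ 68.79*I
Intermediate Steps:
Q = -12832 (Q = 1757 - 14589 = -12832)
sqrt(s(90) + Q) = sqrt(90**2 - 12832) = sqrt(8100 - 12832) = sqrt(-4732) = 26*I*sqrt(7)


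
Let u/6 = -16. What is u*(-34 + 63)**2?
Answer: -80736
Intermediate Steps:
u = -96 (u = 6*(-16) = -96)
u*(-34 + 63)**2 = -96*(-34 + 63)**2 = -96*29**2 = -96*841 = -80736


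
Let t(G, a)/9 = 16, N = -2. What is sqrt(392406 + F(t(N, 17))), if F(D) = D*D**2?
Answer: sqrt(3378390) ≈ 1838.0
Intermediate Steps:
t(G, a) = 144 (t(G, a) = 9*16 = 144)
F(D) = D**3
sqrt(392406 + F(t(N, 17))) = sqrt(392406 + 144**3) = sqrt(392406 + 2985984) = sqrt(3378390)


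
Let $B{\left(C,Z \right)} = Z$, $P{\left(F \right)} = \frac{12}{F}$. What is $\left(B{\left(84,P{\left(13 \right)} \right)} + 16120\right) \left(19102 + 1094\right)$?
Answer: $\frac{4232516112}{13} \approx 3.2558 \cdot 10^{8}$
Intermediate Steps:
$\left(B{\left(84,P{\left(13 \right)} \right)} + 16120\right) \left(19102 + 1094\right) = \left(\frac{12}{13} + 16120\right) \left(19102 + 1094\right) = \left(12 \cdot \frac{1}{13} + 16120\right) 20196 = \left(\frac{12}{13} + 16120\right) 20196 = \frac{209572}{13} \cdot 20196 = \frac{4232516112}{13}$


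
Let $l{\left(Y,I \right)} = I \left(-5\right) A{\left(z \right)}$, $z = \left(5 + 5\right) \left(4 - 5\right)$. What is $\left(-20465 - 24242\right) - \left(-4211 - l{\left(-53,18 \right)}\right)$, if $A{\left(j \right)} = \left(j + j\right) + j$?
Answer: $-37796$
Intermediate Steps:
$z = -10$ ($z = 10 \left(-1\right) = -10$)
$A{\left(j \right)} = 3 j$ ($A{\left(j \right)} = 2 j + j = 3 j$)
$l{\left(Y,I \right)} = 150 I$ ($l{\left(Y,I \right)} = I \left(-5\right) 3 \left(-10\right) = - 5 I \left(-30\right) = 150 I$)
$\left(-20465 - 24242\right) - \left(-4211 - l{\left(-53,18 \right)}\right) = \left(-20465 - 24242\right) + \left(\left(9850 + 150 \cdot 18\right) - 5639\right) = -44707 + \left(\left(9850 + 2700\right) - 5639\right) = -44707 + \left(12550 - 5639\right) = -44707 + 6911 = -37796$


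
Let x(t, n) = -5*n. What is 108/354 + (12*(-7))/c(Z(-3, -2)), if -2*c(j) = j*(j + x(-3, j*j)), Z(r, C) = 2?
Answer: -772/177 ≈ -4.3616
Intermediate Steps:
c(j) = -j*(j - 5*j²)/2 (c(j) = -j*(j - 5*j*j)/2 = -j*(j - 5*j²)/2)
108/354 + (12*(-7))/c(Z(-3, -2)) = 108/354 + (12*(-7))/(((½)*2²*(-1 + 5*2))) = 108*(1/354) - 84*1/(2*(-1 + 10)) = 18/59 - 84/((½)*4*9) = 18/59 - 84/18 = 18/59 - 84*1/18 = 18/59 - 14/3 = -772/177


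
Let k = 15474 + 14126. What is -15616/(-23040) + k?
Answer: 2664061/90 ≈ 29601.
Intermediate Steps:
k = 29600
-15616/(-23040) + k = -15616/(-23040) + 29600 = -15616*(-1/23040) + 29600 = 61/90 + 29600 = 2664061/90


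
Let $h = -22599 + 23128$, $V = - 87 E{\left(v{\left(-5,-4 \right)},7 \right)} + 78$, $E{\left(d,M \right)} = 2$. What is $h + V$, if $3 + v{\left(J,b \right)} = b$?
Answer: $433$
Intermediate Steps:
$v{\left(J,b \right)} = -3 + b$
$V = -96$ ($V = \left(-87\right) 2 + 78 = -174 + 78 = -96$)
$h = 529$
$h + V = 529 - 96 = 433$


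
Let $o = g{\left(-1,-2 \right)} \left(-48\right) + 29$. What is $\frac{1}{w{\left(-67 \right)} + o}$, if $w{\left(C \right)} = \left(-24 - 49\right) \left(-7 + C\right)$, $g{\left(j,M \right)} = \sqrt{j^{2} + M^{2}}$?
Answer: $\frac{5431}{29484241} + \frac{48 \sqrt{5}}{29484241} \approx 0.00018784$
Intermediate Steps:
$g{\left(j,M \right)} = \sqrt{M^{2} + j^{2}}$
$o = 29 - 48 \sqrt{5}$ ($o = \sqrt{\left(-2\right)^{2} + \left(-1\right)^{2}} \left(-48\right) + 29 = \sqrt{4 + 1} \left(-48\right) + 29 = \sqrt{5} \left(-48\right) + 29 = - 48 \sqrt{5} + 29 = 29 - 48 \sqrt{5} \approx -78.331$)
$w{\left(C \right)} = 511 - 73 C$ ($w{\left(C \right)} = - 73 \left(-7 + C\right) = 511 - 73 C$)
$\frac{1}{w{\left(-67 \right)} + o} = \frac{1}{\left(511 - -4891\right) + \left(29 - 48 \sqrt{5}\right)} = \frac{1}{\left(511 + 4891\right) + \left(29 - 48 \sqrt{5}\right)} = \frac{1}{5402 + \left(29 - 48 \sqrt{5}\right)} = \frac{1}{5431 - 48 \sqrt{5}}$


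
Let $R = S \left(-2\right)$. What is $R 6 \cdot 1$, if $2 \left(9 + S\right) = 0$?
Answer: $108$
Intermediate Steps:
$S = -9$ ($S = -9 + \frac{1}{2} \cdot 0 = -9 + 0 = -9$)
$R = 18$ ($R = \left(-9\right) \left(-2\right) = 18$)
$R 6 \cdot 1 = 18 \cdot 6 \cdot 1 = 108 \cdot 1 = 108$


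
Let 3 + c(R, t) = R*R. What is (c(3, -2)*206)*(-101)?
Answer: -124836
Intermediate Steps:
c(R, t) = -3 + R**2 (c(R, t) = -3 + R*R = -3 + R**2)
(c(3, -2)*206)*(-101) = ((-3 + 3**2)*206)*(-101) = ((-3 + 9)*206)*(-101) = (6*206)*(-101) = 1236*(-101) = -124836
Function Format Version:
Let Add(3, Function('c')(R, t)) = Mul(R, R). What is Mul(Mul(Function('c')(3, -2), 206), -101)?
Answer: -124836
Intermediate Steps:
Function('c')(R, t) = Add(-3, Pow(R, 2)) (Function('c')(R, t) = Add(-3, Mul(R, R)) = Add(-3, Pow(R, 2)))
Mul(Mul(Function('c')(3, -2), 206), -101) = Mul(Mul(Add(-3, Pow(3, 2)), 206), -101) = Mul(Mul(Add(-3, 9), 206), -101) = Mul(Mul(6, 206), -101) = Mul(1236, -101) = -124836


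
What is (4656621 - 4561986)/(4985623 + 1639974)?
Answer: 94635/6625597 ≈ 0.014283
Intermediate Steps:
(4656621 - 4561986)/(4985623 + 1639974) = 94635/6625597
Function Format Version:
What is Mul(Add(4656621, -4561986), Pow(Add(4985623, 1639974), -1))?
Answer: Rational(94635, 6625597) ≈ 0.014283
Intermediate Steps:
Mul(Add(4656621, -4561986), Pow(Add(4985623, 1639974), -1)) = Mul(94635, Pow(6625597, -1)) = Mul(94635, Rational(1, 6625597)) = Rational(94635, 6625597)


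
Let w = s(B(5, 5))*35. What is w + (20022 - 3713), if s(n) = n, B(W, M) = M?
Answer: 16484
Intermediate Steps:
w = 175 (w = 5*35 = 175)
w + (20022 - 3713) = 175 + (20022 - 3713) = 175 + 16309 = 16484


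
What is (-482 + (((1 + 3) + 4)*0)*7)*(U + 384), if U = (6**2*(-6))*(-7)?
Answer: -913872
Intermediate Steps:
U = 1512 (U = (36*(-6))*(-7) = -216*(-7) = 1512)
(-482 + (((1 + 3) + 4)*0)*7)*(U + 384) = (-482 + (((1 + 3) + 4)*0)*7)*(1512 + 384) = (-482 + ((4 + 4)*0)*7)*1896 = (-482 + (8*0)*7)*1896 = (-482 + 0*7)*1896 = (-482 + 0)*1896 = -482*1896 = -913872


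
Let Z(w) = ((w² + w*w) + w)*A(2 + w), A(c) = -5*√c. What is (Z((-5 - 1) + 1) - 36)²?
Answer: -150579 + 16200*I*√3 ≈ -1.5058e+5 + 28059.0*I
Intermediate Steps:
Z(w) = -5*√(2 + w)*(w + 2*w²) (Z(w) = ((w² + w*w) + w)*(-5*√(2 + w)) = ((w² + w²) + w)*(-5*√(2 + w)) = (2*w² + w)*(-5*√(2 + w)) = (w + 2*w²)*(-5*√(2 + w)) = -5*√(2 + w)*(w + 2*w²))
(Z((-5 - 1) + 1) - 36)² = (-5*((-5 - 1) + 1)*√(2 + ((-5 - 1) + 1))*(1 + 2*((-5 - 1) + 1)) - 36)² = (-5*(-6 + 1)*√(2 + (-6 + 1))*(1 + 2*(-6 + 1)) - 36)² = (-5*(-5)*√(2 - 5)*(1 + 2*(-5)) - 36)² = (-5*(-5)*√(-3)*(1 - 10) - 36)² = (-5*(-5)*I*√3*(-9) - 36)² = (-225*I*√3 - 36)² = (-36 - 225*I*√3)²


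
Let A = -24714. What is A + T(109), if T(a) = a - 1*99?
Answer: -24704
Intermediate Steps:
T(a) = -99 + a (T(a) = a - 99 = -99 + a)
A + T(109) = -24714 + (-99 + 109) = -24714 + 10 = -24704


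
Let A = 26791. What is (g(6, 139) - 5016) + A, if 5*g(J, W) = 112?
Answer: 108987/5 ≈ 21797.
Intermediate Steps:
g(J, W) = 112/5 (g(J, W) = (1/5)*112 = 112/5)
(g(6, 139) - 5016) + A = (112/5 - 5016) + 26791 = -24968/5 + 26791 = 108987/5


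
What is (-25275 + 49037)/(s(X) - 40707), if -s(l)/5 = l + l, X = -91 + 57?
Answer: -23762/40367 ≈ -0.58865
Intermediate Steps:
X = -34
s(l) = -10*l (s(l) = -5*(l + l) = -10*l)
(-25275 + 49037)/(s(X) - 40707) = (-25275 + 49037)/(-10*(-34) - 40707) = 23762/(340 - 40707) = 23762/(-40367) = 23762*(-1/40367) = -23762/40367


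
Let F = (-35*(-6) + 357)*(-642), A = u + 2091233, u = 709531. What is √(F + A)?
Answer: 285*√30 ≈ 1561.0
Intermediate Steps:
A = 2800764 (A = 709531 + 2091233 = 2800764)
F = -364014 (F = (210 + 357)*(-642) = 567*(-642) = -364014)
√(F + A) = √(-364014 + 2800764) = √2436750 = 285*√30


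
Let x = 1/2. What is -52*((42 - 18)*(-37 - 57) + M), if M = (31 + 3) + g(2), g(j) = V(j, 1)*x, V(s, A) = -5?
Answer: 115674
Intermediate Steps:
x = ½ ≈ 0.50000
g(j) = -5/2 (g(j) = -5*½ = -5/2)
M = 63/2 (M = (31 + 3) - 5/2 = 34 - 5/2 = 63/2 ≈ 31.500)
-52*((42 - 18)*(-37 - 57) + M) = -52*((42 - 18)*(-37 - 57) + 63/2) = -52*(24*(-94) + 63/2) = -52*(-2256 + 63/2) = -52*(-4449/2) = 115674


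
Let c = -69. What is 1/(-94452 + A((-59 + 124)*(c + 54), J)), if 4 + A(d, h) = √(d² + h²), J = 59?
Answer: -47228/4460490915 - √954106/8920981830 ≈ -1.0698e-5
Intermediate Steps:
A(d, h) = -4 + √(d² + h²)
1/(-94452 + A((-59 + 124)*(c + 54), J)) = 1/(-94452 + (-4 + √(((-59 + 124)*(-69 + 54))² + 59²))) = 1/(-94452 + (-4 + √((65*(-15))² + 3481))) = 1/(-94452 + (-4 + √((-975)² + 3481))) = 1/(-94452 + (-4 + √(950625 + 3481))) = 1/(-94452 + (-4 + √954106)) = 1/(-94456 + √954106)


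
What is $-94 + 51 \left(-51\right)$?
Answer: $-2695$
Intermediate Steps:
$-94 + 51 \left(-51\right) = -94 - 2601 = -2695$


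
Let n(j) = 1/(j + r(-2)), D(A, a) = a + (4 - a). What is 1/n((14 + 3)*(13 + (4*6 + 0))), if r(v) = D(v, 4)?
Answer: 633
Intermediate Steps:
D(A, a) = 4
r(v) = 4
n(j) = 1/(4 + j) (n(j) = 1/(j + 4) = 1/(4 + j))
1/n((14 + 3)*(13 + (4*6 + 0))) = 1/(1/(4 + (14 + 3)*(13 + (4*6 + 0)))) = 1/(1/(4 + 17*(13 + (24 + 0)))) = 1/(1/(4 + 17*(13 + 24))) = 1/(1/(4 + 17*37)) = 1/(1/(4 + 629)) = 1/(1/633) = 633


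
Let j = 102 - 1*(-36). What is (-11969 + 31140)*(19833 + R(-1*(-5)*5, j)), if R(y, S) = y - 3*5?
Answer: 380410153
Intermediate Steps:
j = 138 (j = 102 + 36 = 138)
R(y, S) = -15 + y (R(y, S) = y - 15 = -15 + y)
(-11969 + 31140)*(19833 + R(-1*(-5)*5, j)) = (-11969 + 31140)*(19833 + (-15 - 1*(-5)*5)) = 19171*(19833 + (-15 + 5*5)) = 19171*(19833 + (-15 + 25)) = 19171*(19833 + 10) = 19171*19843 = 380410153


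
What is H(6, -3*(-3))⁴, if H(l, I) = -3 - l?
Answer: 6561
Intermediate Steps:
H(6, -3*(-3))⁴ = (-3 - 1*6)⁴ = (-3 - 6)⁴ = (-9)⁴ = 6561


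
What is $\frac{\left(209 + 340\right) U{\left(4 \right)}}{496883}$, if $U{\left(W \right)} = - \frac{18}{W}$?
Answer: $- \frac{4941}{993766} \approx -0.004972$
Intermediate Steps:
$\frac{\left(209 + 340\right) U{\left(4 \right)}}{496883} = \frac{\left(209 + 340\right) \left(- \frac{18}{4}\right)}{496883} = 549 \left(\left(-18\right) \frac{1}{4}\right) \frac{1}{496883} = 549 \left(- \frac{9}{2}\right) \frac{1}{496883} = \left(- \frac{4941}{2}\right) \frac{1}{496883} = - \frac{4941}{993766}$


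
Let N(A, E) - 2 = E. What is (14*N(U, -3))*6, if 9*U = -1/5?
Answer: -84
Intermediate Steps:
U = -1/45 (U = (-1/5)/9 = (-1*⅕)/9 = (⅑)*(-⅕) = -1/45 ≈ -0.022222)
N(A, E) = 2 + E
(14*N(U, -3))*6 = (14*(2 - 3))*6 = (14*(-1))*6 = -14*6 = -84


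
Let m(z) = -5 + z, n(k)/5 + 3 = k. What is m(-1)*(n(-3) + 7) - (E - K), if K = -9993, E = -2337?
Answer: -7518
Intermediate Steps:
n(k) = -15 + 5*k
m(-1)*(n(-3) + 7) - (E - K) = (-5 - 1)*((-15 + 5*(-3)) + 7) - (-2337 - 1*(-9993)) = -6*((-15 - 15) + 7) - (-2337 + 9993) = -6*(-30 + 7) - 1*7656 = -6*(-23) - 7656 = 138 - 7656 = -7518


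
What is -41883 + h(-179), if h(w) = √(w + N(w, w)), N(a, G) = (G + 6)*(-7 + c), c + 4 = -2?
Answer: -41883 + 3*√230 ≈ -41838.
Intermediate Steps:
c = -6 (c = -4 - 2 = -6)
N(a, G) = -78 - 13*G (N(a, G) = (G + 6)*(-7 - 6) = (6 + G)*(-13) = -78 - 13*G)
h(w) = √(-78 - 12*w) (h(w) = √(w + (-78 - 13*w)) = √(-78 - 12*w))
-41883 + h(-179) = -41883 + √(-78 - 12*(-179)) = -41883 + √(-78 + 2148) = -41883 + √2070 = -41883 + 3*√230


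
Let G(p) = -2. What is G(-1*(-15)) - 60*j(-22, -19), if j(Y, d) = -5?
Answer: 298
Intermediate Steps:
G(-1*(-15)) - 60*j(-22, -19) = -2 - 60*(-5) = -2 + 300 = 298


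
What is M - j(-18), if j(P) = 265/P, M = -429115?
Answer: -7723805/18 ≈ -4.2910e+5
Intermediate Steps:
M - j(-18) = -429115 - 265/(-18) = -429115 - 265*(-1)/18 = -429115 - 1*(-265/18) = -429115 + 265/18 = -7723805/18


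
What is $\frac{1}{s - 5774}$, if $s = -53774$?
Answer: $- \frac{1}{59548} \approx -1.6793 \cdot 10^{-5}$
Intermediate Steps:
$\frac{1}{s - 5774} = \frac{1}{-53774 - 5774} = \frac{1}{-59548} = - \frac{1}{59548}$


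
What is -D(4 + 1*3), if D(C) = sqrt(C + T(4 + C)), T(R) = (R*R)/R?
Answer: -3*sqrt(2) ≈ -4.2426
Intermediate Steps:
T(R) = R (T(R) = R**2/R = R)
D(C) = sqrt(4 + 2*C) (D(C) = sqrt(C + (4 + C)) = sqrt(4 + 2*C))
-D(4 + 1*3) = -sqrt(4 + 2*(4 + 1*3)) = -sqrt(4 + 2*(4 + 3)) = -sqrt(4 + 2*7) = -sqrt(4 + 14) = -sqrt(18) = -3*sqrt(2)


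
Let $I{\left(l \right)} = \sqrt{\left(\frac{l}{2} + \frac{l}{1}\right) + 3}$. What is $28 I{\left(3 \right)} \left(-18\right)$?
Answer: $- 252 \sqrt{30} \approx -1380.3$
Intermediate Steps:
$I{\left(l \right)} = \sqrt{3 + \frac{3 l}{2}}$ ($I{\left(l \right)} = \sqrt{\left(l \frac{1}{2} + l 1\right) + 3} = \sqrt{\left(\frac{l}{2} + l\right) + 3} = \sqrt{\frac{3 l}{2} + 3} = \sqrt{3 + \frac{3 l}{2}}$)
$28 I{\left(3 \right)} \left(-18\right) = 28 \frac{\sqrt{12 + 6 \cdot 3}}{2} \left(-18\right) = 28 \frac{\sqrt{12 + 18}}{2} \left(-18\right) = 28 \frac{\sqrt{30}}{2} \left(-18\right) = 14 \sqrt{30} \left(-18\right) = - 252 \sqrt{30}$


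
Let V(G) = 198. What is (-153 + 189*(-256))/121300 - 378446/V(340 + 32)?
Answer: -22957555063/12008700 ≈ -1911.7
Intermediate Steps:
(-153 + 189*(-256))/121300 - 378446/V(340 + 32) = (-153 + 189*(-256))/121300 - 378446/198 = (-153 - 48384)*(1/121300) - 378446*1/198 = -48537*1/121300 - 189223/99 = -48537/121300 - 189223/99 = -22957555063/12008700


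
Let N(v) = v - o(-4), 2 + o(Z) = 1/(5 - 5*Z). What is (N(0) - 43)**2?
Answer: 1052676/625 ≈ 1684.3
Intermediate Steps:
o(Z) = -2 + 1/(5 - 5*Z)
N(v) = 49/25 + v (N(v) = v - (9 - 10*(-4))/(5*(-1 - 4)) = v - (9 + 40)/(5*(-5)) = v - (-1)*49/(5*5) = v - 1*(-49/25) = v + 49/25 = 49/25 + v)
(N(0) - 43)**2 = ((49/25 + 0) - 43)**2 = (49/25 - 43)**2 = (-1026/25)**2 = 1052676/625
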